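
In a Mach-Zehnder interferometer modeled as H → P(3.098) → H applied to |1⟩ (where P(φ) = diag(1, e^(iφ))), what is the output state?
(0.9995 - 0.02179i)|0⟩ + (0.000475 + 0.02179i)|1⟩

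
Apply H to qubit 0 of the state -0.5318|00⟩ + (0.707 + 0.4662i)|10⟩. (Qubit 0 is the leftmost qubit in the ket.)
(0.1239 + 0.3297i)|00⟩ + (-0.876 - 0.3297i)|10⟩

H on qubit 0 mixes each pair of kets that differ only in qubit 0: amplitudes (a, b) of (|…0…⟩, |…1…⟩) become ((a + b)/√2, (a − b)/√2). Kets absent from the input have amplitude 0.
(|00⟩, |10⟩): (a, b) = (-0.5318, (0.707 + 0.4662i)) → ((0.1239 + 0.3297i), (-0.876 - 0.3297i))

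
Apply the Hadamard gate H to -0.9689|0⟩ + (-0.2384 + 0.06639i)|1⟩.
(-0.8537 + 0.04694i)|0⟩ + (-0.5165 - 0.04694i)|1⟩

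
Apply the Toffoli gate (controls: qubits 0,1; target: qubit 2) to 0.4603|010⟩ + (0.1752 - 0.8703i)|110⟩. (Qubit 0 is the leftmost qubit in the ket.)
0.4603|010⟩ + (0.1752 - 0.8703i)|111⟩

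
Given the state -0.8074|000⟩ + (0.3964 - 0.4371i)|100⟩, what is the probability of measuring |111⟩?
0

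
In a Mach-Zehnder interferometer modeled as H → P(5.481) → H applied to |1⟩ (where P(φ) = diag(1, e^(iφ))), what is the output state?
(0.1524 + 0.3594i)|0⟩ + (0.8476 - 0.3594i)|1⟩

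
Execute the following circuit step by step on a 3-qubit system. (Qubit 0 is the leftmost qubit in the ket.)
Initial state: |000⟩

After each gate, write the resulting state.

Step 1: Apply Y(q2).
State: i|001⟩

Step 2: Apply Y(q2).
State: |000⟩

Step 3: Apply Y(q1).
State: i|010⟩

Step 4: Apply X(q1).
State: i|000⟩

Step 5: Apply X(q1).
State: i|010⟩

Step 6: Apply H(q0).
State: (1/√2)i|010⟩ + (1/√2)i|110⟩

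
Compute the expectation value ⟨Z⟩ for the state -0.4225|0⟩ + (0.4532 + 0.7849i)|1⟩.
-0.643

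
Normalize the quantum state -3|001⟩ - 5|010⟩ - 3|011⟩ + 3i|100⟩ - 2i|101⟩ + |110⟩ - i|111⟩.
-0.3939|001⟩ - 0.6565|010⟩ - 0.3939|011⟩ + 0.3939i|100⟩ - 0.2626i|101⟩ + 0.1313|110⟩ - 0.1313i|111⟩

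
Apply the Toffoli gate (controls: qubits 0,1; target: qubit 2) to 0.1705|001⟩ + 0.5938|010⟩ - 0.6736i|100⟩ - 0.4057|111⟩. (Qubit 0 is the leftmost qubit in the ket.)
0.1705|001⟩ + 0.5938|010⟩ - 0.6736i|100⟩ - 0.4057|110⟩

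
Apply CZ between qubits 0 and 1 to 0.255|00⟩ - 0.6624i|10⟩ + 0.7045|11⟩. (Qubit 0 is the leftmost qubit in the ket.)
0.255|00⟩ - 0.6624i|10⟩ - 0.7045|11⟩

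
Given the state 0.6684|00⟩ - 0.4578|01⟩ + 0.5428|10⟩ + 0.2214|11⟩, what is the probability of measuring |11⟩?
0.04902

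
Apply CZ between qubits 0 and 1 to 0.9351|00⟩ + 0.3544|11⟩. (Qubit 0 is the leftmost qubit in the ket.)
0.9351|00⟩ - 0.3544|11⟩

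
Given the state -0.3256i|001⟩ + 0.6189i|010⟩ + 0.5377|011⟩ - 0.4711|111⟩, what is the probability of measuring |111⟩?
0.2219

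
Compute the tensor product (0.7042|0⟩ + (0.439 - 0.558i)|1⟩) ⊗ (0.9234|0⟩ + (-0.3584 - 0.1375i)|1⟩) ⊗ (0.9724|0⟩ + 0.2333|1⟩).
0.6323|000⟩ + 0.1517|001⟩ + (-0.2454 - 0.09416i)|010⟩ + (-0.05888 - 0.02259i)|011⟩ + (0.3942 - 0.501i)|100⟩ + (0.09457 - 0.1202i)|101⟩ + (-0.2276 + 0.1358i)|110⟩ + (-0.05461 + 0.03257i)|111⟩

amp(|b₁b₂…⟩) = product of the factor amplitudes for bits b₁, b₂, …; only kets whose every factor amplitude is nonzero survive.
|000⟩: (0.7042)(0.9234)(0.9724) = 0.6323
|001⟩: (0.7042)(0.9234)(0.2333) = 0.1517
|010⟩: (0.7042)(-0.3584 - 0.1375i)(0.9724) = (-0.2454 - 0.09416i)
|011⟩: (0.7042)(-0.3584 - 0.1375i)(0.2333) = (-0.05888 - 0.02259i)
|100⟩: (0.439 - 0.558i)(0.9234)(0.9724) = (0.3942 - 0.501i)
|101⟩: (0.439 - 0.558i)(0.9234)(0.2333) = (0.09457 - 0.1202i)
|110⟩: (0.439 - 0.558i)(-0.3584 - 0.1375i)(0.9724) = (-0.2276 + 0.1358i)
|111⟩: (0.439 - 0.558i)(-0.3584 - 0.1375i)(0.2333) = (-0.05461 + 0.03257i)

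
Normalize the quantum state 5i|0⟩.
i|0⟩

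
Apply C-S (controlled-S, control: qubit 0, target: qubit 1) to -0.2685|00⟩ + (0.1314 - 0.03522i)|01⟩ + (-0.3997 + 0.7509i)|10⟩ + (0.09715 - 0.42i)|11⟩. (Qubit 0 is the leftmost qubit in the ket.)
-0.2685|00⟩ + (0.1314 - 0.03522i)|01⟩ + (-0.3997 + 0.7509i)|10⟩ + (0.42 + 0.09715i)|11⟩

C-S leaves the control-|0⟩ kets |00⟩, |01⟩ unchanged and applies S to qubit 1 on the control-|1⟩ pair (|10⟩, |11⟩).
S = [[1, 0], [0, i]].
With a = amp(|10⟩) = (-0.3997 + 0.7509i) and b = amp(|11⟩) = (0.09715 - 0.42i):
new amp(|10⟩) = (1)·a = (-0.3997 + 0.7509i)
new amp(|11⟩) = (i)·b = (0.42 + 0.09715i)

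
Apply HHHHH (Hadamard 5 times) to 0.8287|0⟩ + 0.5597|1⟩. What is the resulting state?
0.9817|0⟩ + 0.1902|1⟩

H² = I, so H^5 = H: a single Hadamard. With (a, b) = (0.8287, 0.5597), H gives ((a + b)/√2, (a − b)/√2) = (0.9817, 0.1902).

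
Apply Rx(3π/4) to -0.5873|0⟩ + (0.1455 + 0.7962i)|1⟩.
(0.5108 - 0.1344i)|0⟩ + (0.05568 + 0.8473i)|1⟩

Rx(3π/4) = [[cos(θ/2), −i·sin(θ/2)], [−i·sin(θ/2), cos(θ/2)]]; θ = 3π/4, cos(θ/2) ≈ 0.382683, sin(θ/2) ≈ 0.92388.
With a = amp(|0⟩) = -0.5873 and b = amp(|1⟩) = (0.1455 + 0.7962i):
new amp(|0⟩) = (0.382683)·a + (-0.92388i)·b = (0.5108 - 0.1344i)
new amp(|1⟩) = (-0.92388i)·a + (0.382683)·b = (0.05568 + 0.8473i)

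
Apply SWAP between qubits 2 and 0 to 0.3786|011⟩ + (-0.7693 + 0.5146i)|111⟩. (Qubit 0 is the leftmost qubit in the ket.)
0.3786|110⟩ + (-0.7693 + 0.5146i)|111⟩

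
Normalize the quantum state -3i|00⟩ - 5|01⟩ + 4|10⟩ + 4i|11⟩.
-0.3693i|00⟩ - 0.6155|01⟩ + 0.4924|10⟩ + 0.4924i|11⟩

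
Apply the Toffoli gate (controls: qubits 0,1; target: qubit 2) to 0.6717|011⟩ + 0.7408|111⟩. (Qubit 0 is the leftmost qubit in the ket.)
0.6717|011⟩ + 0.7408|110⟩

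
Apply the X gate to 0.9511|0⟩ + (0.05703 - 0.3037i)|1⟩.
(0.05703 - 0.3037i)|0⟩ + 0.9511|1⟩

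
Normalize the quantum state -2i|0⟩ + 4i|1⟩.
-(1/√5)i|0⟩ + 0.8944i|1⟩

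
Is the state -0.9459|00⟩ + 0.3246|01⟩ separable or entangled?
Separable

Writing the state as a|00⟩ + b|01⟩ + c|10⟩ + d|11⟩, it is a product state iff ad − bc = 0.
Here (a, b, c, d) = (-0.9459, 0.3246, 0, 0): ad − bc = (-0.9459)(0) − (0.3246)(0) = 0, so the state is separable.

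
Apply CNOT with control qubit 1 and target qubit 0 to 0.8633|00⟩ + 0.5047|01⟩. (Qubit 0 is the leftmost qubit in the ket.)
0.8633|00⟩ + 0.5047|11⟩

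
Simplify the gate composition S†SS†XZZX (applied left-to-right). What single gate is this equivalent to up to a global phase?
S†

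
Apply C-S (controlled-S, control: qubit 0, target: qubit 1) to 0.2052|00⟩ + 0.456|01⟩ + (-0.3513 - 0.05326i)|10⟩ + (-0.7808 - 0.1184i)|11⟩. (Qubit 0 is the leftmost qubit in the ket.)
0.2052|00⟩ + 0.456|01⟩ + (-0.3513 - 0.05326i)|10⟩ + (0.1184 - 0.7808i)|11⟩

C-S leaves the control-|0⟩ kets |00⟩, |01⟩ unchanged and applies S to qubit 1 on the control-|1⟩ pair (|10⟩, |11⟩).
S = [[1, 0], [0, i]].
With a = amp(|10⟩) = (-0.3513 - 0.05326i) and b = amp(|11⟩) = (-0.7808 - 0.1184i):
new amp(|10⟩) = (1)·a = (-0.3513 - 0.05326i)
new amp(|11⟩) = (i)·b = (0.1184 - 0.7808i)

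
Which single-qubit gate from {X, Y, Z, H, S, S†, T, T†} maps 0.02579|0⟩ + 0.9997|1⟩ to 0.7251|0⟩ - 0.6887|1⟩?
H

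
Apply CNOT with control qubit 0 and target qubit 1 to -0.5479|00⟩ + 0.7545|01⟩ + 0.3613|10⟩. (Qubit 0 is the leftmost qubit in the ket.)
-0.5479|00⟩ + 0.7545|01⟩ + 0.3613|11⟩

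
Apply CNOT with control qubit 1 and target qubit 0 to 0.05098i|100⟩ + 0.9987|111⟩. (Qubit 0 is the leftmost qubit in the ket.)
0.9987|011⟩ + 0.05098i|100⟩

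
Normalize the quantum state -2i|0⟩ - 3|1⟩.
-0.5547i|0⟩ - 0.8321|1⟩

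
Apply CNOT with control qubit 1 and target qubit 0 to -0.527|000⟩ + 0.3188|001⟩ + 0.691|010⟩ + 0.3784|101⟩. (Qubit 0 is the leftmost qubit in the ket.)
-0.527|000⟩ + 0.3188|001⟩ + 0.3784|101⟩ + 0.691|110⟩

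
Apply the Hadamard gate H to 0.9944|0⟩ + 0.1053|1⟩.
0.7776|0⟩ + 0.6287|1⟩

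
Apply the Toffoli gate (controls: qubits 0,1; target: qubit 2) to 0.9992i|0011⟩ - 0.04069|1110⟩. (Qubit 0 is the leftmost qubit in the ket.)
0.9992i|0011⟩ - 0.04069|1100⟩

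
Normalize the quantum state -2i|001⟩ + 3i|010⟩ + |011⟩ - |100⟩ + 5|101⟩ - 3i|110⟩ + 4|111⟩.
-0.2481i|001⟩ + 0.3721i|010⟩ + 0.124|011⟩ - 0.124|100⟩ + 0.6202|101⟩ - 0.3721i|110⟩ + 0.4961|111⟩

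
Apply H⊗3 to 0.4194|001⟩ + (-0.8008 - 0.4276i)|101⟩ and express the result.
(-0.1348 - 0.1512i)|000⟩ + (0.1348 + 0.1512i)|001⟩ + (-0.1348 - 0.1512i)|010⟩ + (0.1348 + 0.1512i)|011⟩ + (0.4314 + 0.1512i)|100⟩ + (-0.4314 - 0.1512i)|101⟩ + (0.4314 + 0.1512i)|110⟩ + (-0.4314 - 0.1512i)|111⟩

H⊗3 gives amp(|y⟩) = (1/2√2) Σ_x (−1)^(x·y) amp(|x⟩), where x·y is the number of positions in which both x and y have a 1.
|000⟩: (0.4194 + (-0.8008 - 0.4276i))/(2√2) = (-0.1348 - 0.1512i)
|001⟩: (-0.4194 - (-0.8008 - 0.4276i))/(2√2) = (0.1348 + 0.1512i)
|010⟩: (0.4194 + (-0.8008 - 0.4276i))/(2√2) = (-0.1348 - 0.1512i)
|011⟩: (-0.4194 - (-0.8008 - 0.4276i))/(2√2) = (0.1348 + 0.1512i)
|100⟩: (0.4194 - (-0.8008 - 0.4276i))/(2√2) = (0.4314 + 0.1512i)
|101⟩: (-0.4194 + (-0.8008 - 0.4276i))/(2√2) = (-0.4314 - 0.1512i)
|110⟩: (0.4194 - (-0.8008 - 0.4276i))/(2√2) = (0.4314 + 0.1512i)
|111⟩: (-0.4194 + (-0.8008 - 0.4276i))/(2√2) = (-0.4314 - 0.1512i)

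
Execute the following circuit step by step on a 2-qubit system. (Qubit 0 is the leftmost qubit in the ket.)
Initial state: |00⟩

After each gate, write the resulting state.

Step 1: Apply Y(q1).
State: i|01⟩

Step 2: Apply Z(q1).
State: -i|01⟩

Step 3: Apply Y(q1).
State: -|00⟩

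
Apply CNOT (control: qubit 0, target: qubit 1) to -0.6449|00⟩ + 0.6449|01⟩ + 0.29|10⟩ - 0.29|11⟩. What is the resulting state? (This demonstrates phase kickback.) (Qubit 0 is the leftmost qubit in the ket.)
-0.6449|00⟩ + 0.6449|01⟩ - 0.29|10⟩ + 0.29|11⟩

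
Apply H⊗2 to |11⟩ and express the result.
1/2|00⟩ - 1/2|01⟩ - 1/2|10⟩ + 1/2|11⟩

H⊗2 gives amp(|y⟩) = (1/2) Σ_x (−1)^(x·y) amp(|x⟩), where x·y is the number of positions in which both x and y have a 1.
|00⟩: (1)/2 = 1/2
|01⟩: (-1)/2 = -1/2
|10⟩: (-1)/2 = -1/2
|11⟩: (1)/2 = 1/2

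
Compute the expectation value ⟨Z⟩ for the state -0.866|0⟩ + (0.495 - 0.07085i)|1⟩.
0.4999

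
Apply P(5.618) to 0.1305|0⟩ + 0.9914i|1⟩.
0.1305|0⟩ + (0.6119 + 0.78i)|1⟩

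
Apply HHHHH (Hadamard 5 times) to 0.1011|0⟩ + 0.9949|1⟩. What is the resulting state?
0.775|0⟩ - 0.632|1⟩

H² = I, so H^5 = H: a single Hadamard. With (a, b) = (0.1011, 0.9949), H gives ((a + b)/√2, (a − b)/√2) = (0.775, -0.632).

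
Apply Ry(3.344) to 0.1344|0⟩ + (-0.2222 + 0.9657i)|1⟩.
(0.2075 - 0.9608i)|0⟩ + (0.1562 - 0.09757i)|1⟩

Ry(3.344) = [[cos(θ/2), −sin(θ/2)], [sin(θ/2), cos(θ/2)]]; θ = 3.344, cos(θ/2) ≈ -0.101031, sin(θ/2) ≈ 0.994883.
With a = amp(|0⟩) = 0.1344 and b = amp(|1⟩) = (-0.2222 + 0.9657i):
new amp(|0⟩) = (-0.101031)·a + (-0.994883)·b = (0.2075 - 0.9608i)
new amp(|1⟩) = (0.994883)·a + (-0.101031)·b = (0.1562 - 0.09757i)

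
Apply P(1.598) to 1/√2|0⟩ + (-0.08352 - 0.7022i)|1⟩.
1/√2|0⟩ + (0.7042 - 0.06439i)|1⟩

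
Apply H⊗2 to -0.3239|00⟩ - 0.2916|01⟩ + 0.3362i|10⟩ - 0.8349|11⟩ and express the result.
(-0.7252 + 0.1681i)|00⟩ + (0.4013 + 0.1681i)|01⟩ + (0.1097 - 0.1681i)|10⟩ + (-0.4336 - 0.1681i)|11⟩

H⊗2 gives amp(|y⟩) = (1/2) Σ_x (−1)^(x·y) amp(|x⟩), where x·y is the number of positions in which both x and y have a 1.
|00⟩: (-0.3239 - 0.2916 + 0.3362i - 0.8349)/2 = (-0.7252 + 0.1681i)
|01⟩: (-0.3239 + 0.2916 + 0.3362i + 0.8349)/2 = (0.4013 + 0.1681i)
|10⟩: (-0.3239 - 0.2916 - 0.3362i + 0.8349)/2 = (0.1097 - 0.1681i)
|11⟩: (-0.3239 + 0.2916 - 0.3362i - 0.8349)/2 = (-0.4336 - 0.1681i)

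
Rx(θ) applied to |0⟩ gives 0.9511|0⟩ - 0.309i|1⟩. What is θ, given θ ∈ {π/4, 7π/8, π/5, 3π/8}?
π/5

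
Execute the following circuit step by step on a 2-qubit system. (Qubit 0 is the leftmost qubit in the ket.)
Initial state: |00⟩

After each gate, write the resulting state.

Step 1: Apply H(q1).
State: 1/√2|00⟩ + 1/√2|01⟩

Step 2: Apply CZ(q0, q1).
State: 1/√2|00⟩ + 1/√2|01⟩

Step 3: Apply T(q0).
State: 1/√2|00⟩ + 1/√2|01⟩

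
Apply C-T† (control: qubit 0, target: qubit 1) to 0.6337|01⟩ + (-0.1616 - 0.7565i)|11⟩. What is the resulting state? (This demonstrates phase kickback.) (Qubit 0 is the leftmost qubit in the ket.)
0.6337|01⟩ + (-0.6492 - 0.4207i)|11⟩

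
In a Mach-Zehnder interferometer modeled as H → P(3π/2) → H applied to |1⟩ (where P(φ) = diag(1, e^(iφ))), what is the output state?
(1/2 + (1/2)i)|0⟩ + (1/2 - (1/2)i)|1⟩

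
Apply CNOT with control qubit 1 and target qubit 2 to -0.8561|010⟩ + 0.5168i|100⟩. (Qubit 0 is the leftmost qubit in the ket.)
-0.8561|011⟩ + 0.5168i|100⟩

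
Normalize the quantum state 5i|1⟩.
i|1⟩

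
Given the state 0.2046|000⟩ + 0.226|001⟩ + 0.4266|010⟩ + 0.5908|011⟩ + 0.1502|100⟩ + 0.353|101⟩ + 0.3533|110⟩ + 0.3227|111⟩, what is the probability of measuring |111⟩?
0.1041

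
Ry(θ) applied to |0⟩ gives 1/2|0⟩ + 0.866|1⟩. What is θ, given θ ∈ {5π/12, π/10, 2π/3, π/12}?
2π/3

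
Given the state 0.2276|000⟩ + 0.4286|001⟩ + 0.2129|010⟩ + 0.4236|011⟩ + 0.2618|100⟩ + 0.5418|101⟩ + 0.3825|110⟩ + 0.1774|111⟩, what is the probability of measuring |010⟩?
0.04533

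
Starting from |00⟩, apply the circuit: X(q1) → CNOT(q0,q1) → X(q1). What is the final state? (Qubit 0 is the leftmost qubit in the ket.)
|00⟩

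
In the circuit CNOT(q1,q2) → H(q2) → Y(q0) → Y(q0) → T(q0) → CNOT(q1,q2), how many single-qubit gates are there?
4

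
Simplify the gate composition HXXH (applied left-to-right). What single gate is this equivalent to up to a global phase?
I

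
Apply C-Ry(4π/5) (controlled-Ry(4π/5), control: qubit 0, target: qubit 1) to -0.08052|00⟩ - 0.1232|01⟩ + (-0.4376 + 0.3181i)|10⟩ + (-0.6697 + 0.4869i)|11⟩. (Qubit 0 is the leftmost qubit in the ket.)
-0.08052|00⟩ - 0.1232|01⟩ + (0.5017 - 0.3648i)|10⟩ + (-0.6231 + 0.453i)|11⟩

C-Ry(4π/5) leaves the control-|0⟩ kets |00⟩, |01⟩ unchanged and applies Ry(4π/5) to qubit 1 on the control-|1⟩ pair (|10⟩, |11⟩).
Ry(4π/5) = [[cos(θ/2), −sin(θ/2)], [sin(θ/2), cos(θ/2)]]; θ = 4π/5, cos(θ/2) ≈ 0.309017, sin(θ/2) ≈ 0.951057.
With a = amp(|10⟩) = (-0.4376 + 0.3181i) and b = amp(|11⟩) = (-0.6697 + 0.4869i):
new amp(|10⟩) = (0.309017)·a + (-0.951057)·b = (0.5017 - 0.3648i)
new amp(|11⟩) = (0.951057)·a + (0.309017)·b = (-0.6231 + 0.453i)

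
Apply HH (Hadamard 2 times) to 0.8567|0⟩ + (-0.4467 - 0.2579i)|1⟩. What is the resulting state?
0.8567|0⟩ + (-0.4467 - 0.2579i)|1⟩

H² = I, so an even number of Hadamards cancels: H^2 = I and the state is unchanged.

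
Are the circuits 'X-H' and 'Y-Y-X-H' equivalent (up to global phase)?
Yes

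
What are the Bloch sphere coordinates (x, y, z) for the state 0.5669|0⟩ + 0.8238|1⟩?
(0.934, 0, -0.3573)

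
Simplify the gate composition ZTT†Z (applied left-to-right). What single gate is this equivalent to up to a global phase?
I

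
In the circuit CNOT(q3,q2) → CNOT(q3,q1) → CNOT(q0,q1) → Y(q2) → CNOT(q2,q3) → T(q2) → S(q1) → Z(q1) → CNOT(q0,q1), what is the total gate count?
9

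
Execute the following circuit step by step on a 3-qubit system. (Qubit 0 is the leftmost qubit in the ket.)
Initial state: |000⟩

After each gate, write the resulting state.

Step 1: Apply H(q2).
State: 1/√2|000⟩ + 1/√2|001⟩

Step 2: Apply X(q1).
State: 1/√2|010⟩ + 1/√2|011⟩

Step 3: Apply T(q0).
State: 1/√2|010⟩ + 1/√2|011⟩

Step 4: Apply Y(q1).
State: -(1/√2)i|000⟩ - (1/√2)i|001⟩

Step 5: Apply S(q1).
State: -(1/√2)i|000⟩ - (1/√2)i|001⟩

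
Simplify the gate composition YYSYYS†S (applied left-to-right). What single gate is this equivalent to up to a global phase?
S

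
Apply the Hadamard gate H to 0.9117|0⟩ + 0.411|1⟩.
0.9353|0⟩ + 0.354|1⟩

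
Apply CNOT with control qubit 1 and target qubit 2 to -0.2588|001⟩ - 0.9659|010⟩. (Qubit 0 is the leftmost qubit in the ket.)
-0.2588|001⟩ - 0.9659|011⟩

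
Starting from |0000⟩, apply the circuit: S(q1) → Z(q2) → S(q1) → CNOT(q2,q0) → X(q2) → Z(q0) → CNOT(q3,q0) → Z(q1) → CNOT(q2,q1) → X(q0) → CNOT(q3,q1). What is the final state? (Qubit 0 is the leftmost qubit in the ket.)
|1110⟩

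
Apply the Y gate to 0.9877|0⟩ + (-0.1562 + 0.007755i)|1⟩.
(0.007755 + 0.1562i)|0⟩ + 0.9877i|1⟩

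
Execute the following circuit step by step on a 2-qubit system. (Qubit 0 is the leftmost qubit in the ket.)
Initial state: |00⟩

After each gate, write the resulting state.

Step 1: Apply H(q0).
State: 1/√2|00⟩ + 1/√2|10⟩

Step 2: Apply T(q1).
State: 1/√2|00⟩ + 1/√2|10⟩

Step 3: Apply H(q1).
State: 1/2|00⟩ + 1/2|01⟩ + 1/2|10⟩ + 1/2|11⟩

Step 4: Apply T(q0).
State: 1/2|00⟩ + 1/2|01⟩ + (1/√8 + (1/√8)i)|10⟩ + (1/√8 + (1/√8)i)|11⟩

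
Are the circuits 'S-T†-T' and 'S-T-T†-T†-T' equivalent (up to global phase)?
Yes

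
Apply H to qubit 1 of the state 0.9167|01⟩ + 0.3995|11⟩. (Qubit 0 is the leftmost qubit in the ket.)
0.6482|00⟩ - 0.6482|01⟩ + 0.2825|10⟩ - 0.2825|11⟩

H on qubit 1 mixes each pair of kets that differ only in qubit 1: amplitudes (a, b) of (|…0…⟩, |…1…⟩) become ((a + b)/√2, (a − b)/√2). Kets absent from the input have amplitude 0.
(|00⟩, |01⟩): (a, b) = (0, 0.9167) → (0.6482, -0.6482)
(|10⟩, |11⟩): (a, b) = (0, 0.3995) → (0.2825, -0.2825)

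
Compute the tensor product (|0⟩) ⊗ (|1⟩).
|01⟩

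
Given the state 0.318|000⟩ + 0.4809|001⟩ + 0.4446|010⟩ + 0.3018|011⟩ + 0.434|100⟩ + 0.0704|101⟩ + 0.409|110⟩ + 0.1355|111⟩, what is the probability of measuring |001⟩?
0.2313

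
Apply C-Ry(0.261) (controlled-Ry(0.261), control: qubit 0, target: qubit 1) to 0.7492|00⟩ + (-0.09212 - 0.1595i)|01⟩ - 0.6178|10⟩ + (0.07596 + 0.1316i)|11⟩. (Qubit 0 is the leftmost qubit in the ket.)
0.7492|00⟩ + (-0.09212 - 0.1595i)|01⟩ + (-0.6224 - 0.01713i)|10⟩ + (-0.00508 + 0.1305i)|11⟩

C-Ry(0.261) leaves the control-|0⟩ kets |00⟩, |01⟩ unchanged and applies Ry(0.261) to qubit 1 on the control-|1⟩ pair (|10⟩, |11⟩).
Ry(0.261) = [[cos(θ/2), −sin(θ/2)], [sin(θ/2), cos(θ/2)]]; θ = 0.261, cos(θ/2) ≈ 0.991497, sin(θ/2) ≈ 0.13013.
With a = amp(|10⟩) = -0.6178 and b = amp(|11⟩) = (0.07596 + 0.1316i):
new amp(|10⟩) = (0.991497)·a + (-0.13013)·b = (-0.6224 - 0.01713i)
new amp(|11⟩) = (0.13013)·a + (0.991497)·b = (-0.00508 + 0.1305i)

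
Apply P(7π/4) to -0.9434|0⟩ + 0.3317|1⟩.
-0.9434|0⟩ + (0.2345 - 0.2345i)|1⟩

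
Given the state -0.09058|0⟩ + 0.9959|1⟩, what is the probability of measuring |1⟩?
0.9918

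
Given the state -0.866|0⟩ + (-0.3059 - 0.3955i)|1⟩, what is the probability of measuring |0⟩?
0.75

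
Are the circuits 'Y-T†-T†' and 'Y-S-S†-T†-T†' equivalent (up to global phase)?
Yes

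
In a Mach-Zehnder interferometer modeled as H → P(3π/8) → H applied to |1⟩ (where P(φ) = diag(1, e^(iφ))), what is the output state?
(0.3087 - 0.4619i)|0⟩ + (0.6913 + 0.4619i)|1⟩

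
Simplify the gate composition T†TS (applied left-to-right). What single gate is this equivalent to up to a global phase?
S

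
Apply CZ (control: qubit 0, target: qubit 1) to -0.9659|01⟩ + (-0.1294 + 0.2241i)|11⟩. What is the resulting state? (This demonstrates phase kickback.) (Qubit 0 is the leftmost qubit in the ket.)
-0.9659|01⟩ + (0.1294 - 0.2241i)|11⟩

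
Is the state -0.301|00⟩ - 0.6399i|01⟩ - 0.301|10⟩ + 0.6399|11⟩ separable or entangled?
Entangled

Writing the state as a|00⟩ + b|01⟩ + c|10⟩ + d|11⟩, it is a product state iff ad − bc = 0.
Here (a, b, c, d) = (-0.301, -0.6399i, -0.301, 0.6399): ad − bc = (-0.301)(0.6399) − (-0.6399i)(-0.301) = (-0.1926 - 0.1926i) ≠ 0, so the state is entangled.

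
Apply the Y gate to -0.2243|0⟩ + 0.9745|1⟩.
-0.9745i|0⟩ - 0.2243i|1⟩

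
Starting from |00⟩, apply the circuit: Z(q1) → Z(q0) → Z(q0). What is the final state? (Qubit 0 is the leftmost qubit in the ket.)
|00⟩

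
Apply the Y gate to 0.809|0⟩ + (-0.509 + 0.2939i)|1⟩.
(0.2939 + 0.509i)|0⟩ + 0.809i|1⟩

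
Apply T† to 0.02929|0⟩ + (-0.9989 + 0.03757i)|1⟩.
0.02929|0⟩ + (-0.6798 + 0.7329i)|1⟩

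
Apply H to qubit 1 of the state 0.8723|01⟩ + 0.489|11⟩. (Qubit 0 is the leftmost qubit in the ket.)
0.6168|00⟩ - 0.6168|01⟩ + 0.3458|10⟩ - 0.3458|11⟩

H on qubit 1 mixes each pair of kets that differ only in qubit 1: amplitudes (a, b) of (|…0…⟩, |…1…⟩) become ((a + b)/√2, (a − b)/√2). Kets absent from the input have amplitude 0.
(|00⟩, |01⟩): (a, b) = (0, 0.8723) → (0.6168, -0.6168)
(|10⟩, |11⟩): (a, b) = (0, 0.489) → (0.3458, -0.3458)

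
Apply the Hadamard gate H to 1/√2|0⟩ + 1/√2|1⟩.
|0⟩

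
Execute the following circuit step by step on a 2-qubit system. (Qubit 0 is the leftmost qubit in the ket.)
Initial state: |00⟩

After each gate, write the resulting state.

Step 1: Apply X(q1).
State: |01⟩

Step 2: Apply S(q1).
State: i|01⟩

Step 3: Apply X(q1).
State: i|00⟩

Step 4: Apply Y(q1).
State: -|01⟩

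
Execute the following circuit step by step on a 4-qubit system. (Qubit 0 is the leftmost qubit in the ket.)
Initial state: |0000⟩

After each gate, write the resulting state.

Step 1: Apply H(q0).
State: 1/√2|0000⟩ + 1/√2|1000⟩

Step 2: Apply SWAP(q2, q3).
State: 1/√2|0000⟩ + 1/√2|1000⟩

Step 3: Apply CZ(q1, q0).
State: 1/√2|0000⟩ + 1/√2|1000⟩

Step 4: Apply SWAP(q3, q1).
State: 1/√2|0000⟩ + 1/√2|1000⟩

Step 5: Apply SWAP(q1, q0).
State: 1/√2|0000⟩ + 1/√2|0100⟩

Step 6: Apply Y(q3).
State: (1/√2)i|0001⟩ + (1/√2)i|0101⟩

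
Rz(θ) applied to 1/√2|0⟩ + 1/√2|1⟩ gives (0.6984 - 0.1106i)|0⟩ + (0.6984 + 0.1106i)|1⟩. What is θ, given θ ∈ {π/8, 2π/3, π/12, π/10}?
π/10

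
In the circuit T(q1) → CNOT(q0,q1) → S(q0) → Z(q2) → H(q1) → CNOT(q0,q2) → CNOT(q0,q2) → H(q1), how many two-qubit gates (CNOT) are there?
3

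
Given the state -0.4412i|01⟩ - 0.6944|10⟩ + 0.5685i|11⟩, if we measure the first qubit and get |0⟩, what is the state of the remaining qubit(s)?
-i|1⟩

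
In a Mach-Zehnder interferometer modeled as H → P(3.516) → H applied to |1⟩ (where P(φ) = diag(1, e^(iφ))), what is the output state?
(0.9654 + 0.1829i)|0⟩ + (0.03464 - 0.1829i)|1⟩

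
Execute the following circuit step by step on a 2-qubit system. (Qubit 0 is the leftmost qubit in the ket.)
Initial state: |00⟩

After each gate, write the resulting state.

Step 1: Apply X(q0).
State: |10⟩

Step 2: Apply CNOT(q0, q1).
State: |11⟩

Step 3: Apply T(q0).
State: (1/√2 + (1/√2)i)|11⟩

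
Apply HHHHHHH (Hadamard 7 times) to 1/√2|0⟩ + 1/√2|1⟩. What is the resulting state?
|0⟩

H² = I, so H^7 = H: a single Hadamard. With (a, b) = (1/√2, 1/√2), H gives ((a + b)/√2, (a − b)/√2) = (1, 0).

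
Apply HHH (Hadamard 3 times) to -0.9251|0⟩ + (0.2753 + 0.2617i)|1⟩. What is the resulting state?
(-0.4595 + 0.185i)|0⟩ + (-0.8488 - 0.185i)|1⟩

H² = I, so H^3 = H: a single Hadamard. With (a, b) = (-0.9251, (0.2753 + 0.2617i)), H gives ((a + b)/√2, (a − b)/√2) = ((-0.4595 + 0.185i), (-0.8488 - 0.185i)).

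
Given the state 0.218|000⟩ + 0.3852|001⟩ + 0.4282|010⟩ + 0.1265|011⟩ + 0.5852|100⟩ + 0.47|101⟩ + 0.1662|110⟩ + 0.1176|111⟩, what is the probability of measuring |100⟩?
0.3425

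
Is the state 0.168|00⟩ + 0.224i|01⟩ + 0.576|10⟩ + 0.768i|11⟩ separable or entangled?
Separable

Writing the state as a|00⟩ + b|01⟩ + c|10⟩ + d|11⟩, it is a product state iff ad − bc = 0.
Here (a, b, c, d) = (0.168, 0.224i, 0.576, 0.768i): ad − bc = (0.168)(0.768i) − (0.224i)(0.576) = 0, so the state is separable.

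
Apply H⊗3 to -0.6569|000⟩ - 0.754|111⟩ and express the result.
-0.4988|000⟩ + 0.03433|001⟩ + 0.03433|010⟩ - 0.4988|011⟩ + 0.03433|100⟩ - 0.4988|101⟩ - 0.4988|110⟩ + 0.03433|111⟩

H⊗3 gives amp(|y⟩) = (1/2√2) Σ_x (−1)^(x·y) amp(|x⟩), where x·y is the number of positions in which both x and y have a 1.
|000⟩: (-0.6569 - 0.754)/(2√2) = -0.4988
|001⟩: (-0.6569 + 0.754)/(2√2) = 0.03433
|010⟩: (-0.6569 + 0.754)/(2√2) = 0.03433
|011⟩: (-0.6569 - 0.754)/(2√2) = -0.4988
|100⟩: (-0.6569 + 0.754)/(2√2) = 0.03433
|101⟩: (-0.6569 - 0.754)/(2√2) = -0.4988
|110⟩: (-0.6569 - 0.754)/(2√2) = -0.4988
|111⟩: (-0.6569 + 0.754)/(2√2) = 0.03433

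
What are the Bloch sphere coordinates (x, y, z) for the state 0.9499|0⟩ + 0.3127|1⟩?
(0.5941, 0, 0.8045)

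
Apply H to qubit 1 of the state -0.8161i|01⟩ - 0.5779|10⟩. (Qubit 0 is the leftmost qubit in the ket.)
-0.5771i|00⟩ + 0.5771i|01⟩ - 0.4086|10⟩ - 0.4086|11⟩

H on qubit 1 mixes each pair of kets that differ only in qubit 1: amplitudes (a, b) of (|…0…⟩, |…1…⟩) become ((a + b)/√2, (a − b)/√2). Kets absent from the input have amplitude 0.
(|00⟩, |01⟩): (a, b) = (0, -0.8161i) → (-0.5771i, 0.5771i)
(|10⟩, |11⟩): (a, b) = (-0.5779, 0) → (-0.4086, -0.4086)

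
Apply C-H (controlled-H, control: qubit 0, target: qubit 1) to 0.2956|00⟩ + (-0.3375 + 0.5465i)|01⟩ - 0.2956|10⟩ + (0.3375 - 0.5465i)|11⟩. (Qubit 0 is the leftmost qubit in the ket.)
0.2956|00⟩ + (-0.3375 + 0.5465i)|01⟩ + (0.02963 - 0.3864i)|10⟩ + (-0.4477 + 0.3864i)|11⟩

C-H leaves the control-|0⟩ kets |00⟩, |01⟩ unchanged and applies H to qubit 1 on the control-|1⟩ pair (|10⟩, |11⟩).
H = [[1/√2, 1/√2], [1/√2, -1/√2]].
With a = amp(|10⟩) = -0.2956 and b = amp(|11⟩) = (0.3375 - 0.5465i):
new amp(|10⟩) = (1/√2)·a + (1/√2)·b = (0.02963 - 0.3864i)
new amp(|11⟩) = (1/√2)·a + (-1/√2)·b = (-0.4477 + 0.3864i)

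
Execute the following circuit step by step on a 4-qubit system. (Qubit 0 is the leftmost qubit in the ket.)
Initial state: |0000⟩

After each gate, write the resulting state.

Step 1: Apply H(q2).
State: 1/√2|0000⟩ + 1/√2|0010⟩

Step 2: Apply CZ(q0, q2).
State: 1/√2|0000⟩ + 1/√2|0010⟩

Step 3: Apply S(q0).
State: 1/√2|0000⟩ + 1/√2|0010⟩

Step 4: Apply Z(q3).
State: 1/√2|0000⟩ + 1/√2|0010⟩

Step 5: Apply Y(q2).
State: -(1/√2)i|0000⟩ + (1/√2)i|0010⟩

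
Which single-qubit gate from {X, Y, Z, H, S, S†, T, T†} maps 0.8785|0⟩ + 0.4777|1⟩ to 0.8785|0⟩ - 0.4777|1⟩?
Z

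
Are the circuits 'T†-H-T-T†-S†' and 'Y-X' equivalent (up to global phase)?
No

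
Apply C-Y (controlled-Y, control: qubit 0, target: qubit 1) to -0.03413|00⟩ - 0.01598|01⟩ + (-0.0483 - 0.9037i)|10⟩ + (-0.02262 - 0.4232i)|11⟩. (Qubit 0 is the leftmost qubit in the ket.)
-0.03413|00⟩ - 0.01598|01⟩ + (-0.4232 + 0.02262i)|10⟩ + (0.9037 - 0.0483i)|11⟩

C-Y leaves the control-|0⟩ kets |00⟩, |01⟩ unchanged and applies Y to qubit 1 on the control-|1⟩ pair (|10⟩, |11⟩).
Y = [[0, -i], [i, 0]].
With a = amp(|10⟩) = (-0.0483 - 0.9037i) and b = amp(|11⟩) = (-0.02262 - 0.4232i):
new amp(|10⟩) = (-i)·b = (-0.4232 + 0.02262i)
new amp(|11⟩) = (i)·a = (0.9037 - 0.0483i)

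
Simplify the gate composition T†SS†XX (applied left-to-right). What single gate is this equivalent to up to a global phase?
T†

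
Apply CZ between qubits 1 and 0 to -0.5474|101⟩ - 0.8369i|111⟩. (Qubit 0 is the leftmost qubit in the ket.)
-0.5474|101⟩ + 0.8369i|111⟩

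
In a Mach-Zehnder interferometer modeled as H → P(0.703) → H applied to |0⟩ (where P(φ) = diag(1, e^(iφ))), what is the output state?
(0.8815 + 0.3233i)|0⟩ + (0.1185 - 0.3233i)|1⟩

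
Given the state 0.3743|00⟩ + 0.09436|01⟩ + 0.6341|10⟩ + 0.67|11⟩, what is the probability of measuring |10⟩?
0.4021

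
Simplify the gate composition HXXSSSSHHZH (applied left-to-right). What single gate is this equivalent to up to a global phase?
X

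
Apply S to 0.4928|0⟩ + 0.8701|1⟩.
0.4928|0⟩ + 0.8701i|1⟩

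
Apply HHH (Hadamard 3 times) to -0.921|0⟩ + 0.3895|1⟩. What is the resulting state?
-0.3758|0⟩ - 0.9267|1⟩

H² = I, so H^3 = H: a single Hadamard. With (a, b) = (-0.921, 0.3895), H gives ((a + b)/√2, (a − b)/√2) = (-0.3758, -0.9267).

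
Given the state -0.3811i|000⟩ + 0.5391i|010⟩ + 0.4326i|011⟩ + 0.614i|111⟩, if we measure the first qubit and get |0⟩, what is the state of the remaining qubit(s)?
-0.4828i|00⟩ + 0.683i|10⟩ + 0.5481i|11⟩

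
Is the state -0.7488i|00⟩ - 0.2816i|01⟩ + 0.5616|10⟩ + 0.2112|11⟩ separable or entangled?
Separable

Writing the state as a|00⟩ + b|01⟩ + c|10⟩ + d|11⟩, it is a product state iff ad − bc = 0.
Here (a, b, c, d) = (-0.7488i, -0.2816i, 0.5616, 0.2112): ad − bc = (-0.7488i)(0.2112) − (-0.2816i)(0.5616) = 0, so the state is separable.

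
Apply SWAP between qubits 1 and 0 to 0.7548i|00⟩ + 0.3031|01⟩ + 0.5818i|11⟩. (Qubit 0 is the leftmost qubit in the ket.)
0.7548i|00⟩ + 0.3031|10⟩ + 0.5818i|11⟩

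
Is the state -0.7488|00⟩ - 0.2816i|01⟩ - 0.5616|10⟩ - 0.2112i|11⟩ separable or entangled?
Separable

Writing the state as a|00⟩ + b|01⟩ + c|10⟩ + d|11⟩, it is a product state iff ad − bc = 0.
Here (a, b, c, d) = (-0.7488, -0.2816i, -0.5616, -0.2112i): ad − bc = (-0.7488)(-0.2112i) − (-0.2816i)(-0.5616) = 0, so the state is separable.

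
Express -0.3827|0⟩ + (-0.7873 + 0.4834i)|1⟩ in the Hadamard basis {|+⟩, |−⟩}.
(-0.8273 + 0.3418i)|+⟩ + (0.2861 - 0.3418i)|−⟩

With |ψ⟩ = α|0⟩ + β|1⟩, the Hadamard-basis coefficients are ⟨+|ψ⟩ = (α + β)/√2 and ⟨−|ψ⟩ = (α − β)/√2.
Here α = -0.3827, β = (-0.7873 + 0.4834i): (α + β)/√2 = (-0.8273 + 0.3418i), (α − β)/√2 = (0.2861 - 0.3418i).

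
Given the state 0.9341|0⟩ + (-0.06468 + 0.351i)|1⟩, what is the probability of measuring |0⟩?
0.8725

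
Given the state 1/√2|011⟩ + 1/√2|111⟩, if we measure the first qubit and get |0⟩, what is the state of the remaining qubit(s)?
|11⟩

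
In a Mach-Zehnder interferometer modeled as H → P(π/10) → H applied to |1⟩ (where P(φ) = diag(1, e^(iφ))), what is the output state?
(0.02447 - 0.1545i)|0⟩ + (0.9755 + 0.1545i)|1⟩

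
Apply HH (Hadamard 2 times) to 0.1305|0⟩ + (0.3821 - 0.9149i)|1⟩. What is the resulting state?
0.1305|0⟩ + (0.3821 - 0.9149i)|1⟩

H² = I, so an even number of Hadamards cancels: H^2 = I and the state is unchanged.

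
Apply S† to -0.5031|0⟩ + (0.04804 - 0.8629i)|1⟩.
-0.5031|0⟩ + (-0.8629 - 0.04804i)|1⟩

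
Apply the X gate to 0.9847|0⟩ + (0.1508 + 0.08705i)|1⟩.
(0.1508 + 0.08705i)|0⟩ + 0.9847|1⟩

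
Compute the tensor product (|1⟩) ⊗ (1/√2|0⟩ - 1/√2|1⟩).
1/√2|10⟩ - 1/√2|11⟩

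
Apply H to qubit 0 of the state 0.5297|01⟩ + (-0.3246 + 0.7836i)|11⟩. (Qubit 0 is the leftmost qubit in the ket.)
(0.145 + 0.5541i)|01⟩ + (0.6041 - 0.5541i)|11⟩

H on qubit 0 mixes each pair of kets that differ only in qubit 0: amplitudes (a, b) of (|…0…⟩, |…1…⟩) become ((a + b)/√2, (a − b)/√2). Kets absent from the input have amplitude 0.
(|01⟩, |11⟩): (a, b) = (0.5297, (-0.3246 + 0.7836i)) → ((0.145 + 0.5541i), (0.6041 - 0.5541i))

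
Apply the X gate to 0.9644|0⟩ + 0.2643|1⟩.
0.2643|0⟩ + 0.9644|1⟩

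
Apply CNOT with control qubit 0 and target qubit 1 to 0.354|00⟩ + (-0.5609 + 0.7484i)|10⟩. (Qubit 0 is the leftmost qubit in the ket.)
0.354|00⟩ + (-0.5609 + 0.7484i)|11⟩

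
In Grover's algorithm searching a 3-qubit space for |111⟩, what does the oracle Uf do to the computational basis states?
Uf|x⟩ = -|x⟩ if x = 111, else |x⟩ (phase flip on target)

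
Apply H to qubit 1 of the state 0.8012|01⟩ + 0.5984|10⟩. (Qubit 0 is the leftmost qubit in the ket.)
0.5665|00⟩ - 0.5665|01⟩ + 0.4231|10⟩ + 0.4231|11⟩

H on qubit 1 mixes each pair of kets that differ only in qubit 1: amplitudes (a, b) of (|…0…⟩, |…1…⟩) become ((a + b)/√2, (a − b)/√2). Kets absent from the input have amplitude 0.
(|00⟩, |01⟩): (a, b) = (0, 0.8012) → (0.5665, -0.5665)
(|10⟩, |11⟩): (a, b) = (0.5984, 0) → (0.4231, 0.4231)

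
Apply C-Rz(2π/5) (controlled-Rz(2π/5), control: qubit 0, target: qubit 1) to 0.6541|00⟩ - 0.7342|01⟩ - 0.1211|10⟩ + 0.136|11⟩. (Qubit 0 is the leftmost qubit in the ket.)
0.6541|00⟩ - 0.7342|01⟩ + (-0.09797 + 0.07118i)|10⟩ + (0.11 + 0.07994i)|11⟩

C-Rz(2π/5) leaves the control-|0⟩ kets |00⟩, |01⟩ unchanged and applies Rz(2π/5) to qubit 1 on the control-|1⟩ pair (|10⟩, |11⟩).
Rz(2π/5) = [[e^(−iθ/2), 0], [0, e^(iθ/2)]] with e^(±iθ/2) = cos(θ/2) ± i·sin(θ/2); θ = 2π/5, cos(θ/2) ≈ 0.809017, sin(θ/2) ≈ 0.587785.
With a = amp(|10⟩) = -0.1211 and b = amp(|11⟩) = 0.136:
new amp(|10⟩) = (0.809017 - 0.587785i)·a = (-0.09797 + 0.07118i)
new amp(|11⟩) = (0.809017 + 0.587785i)·b = (0.11 + 0.07994i)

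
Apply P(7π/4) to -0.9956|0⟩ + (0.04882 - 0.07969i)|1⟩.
-0.9956|0⟩ + (-0.02183 - 0.09087i)|1⟩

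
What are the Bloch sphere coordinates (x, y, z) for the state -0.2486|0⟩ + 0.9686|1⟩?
(-0.4816, 0, -0.8764)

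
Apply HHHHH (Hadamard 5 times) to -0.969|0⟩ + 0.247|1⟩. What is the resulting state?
-0.5105|0⟩ - 0.8598|1⟩

H² = I, so H^5 = H: a single Hadamard. With (a, b) = (-0.969, 0.247), H gives ((a + b)/√2, (a − b)/√2) = (-0.5105, -0.8598).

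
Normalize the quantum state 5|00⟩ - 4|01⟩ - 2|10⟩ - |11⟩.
0.7372|00⟩ - 0.5898|01⟩ - 0.2949|10⟩ - 0.1474|11⟩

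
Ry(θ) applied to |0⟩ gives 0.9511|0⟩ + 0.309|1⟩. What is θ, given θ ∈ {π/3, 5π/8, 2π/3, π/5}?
π/5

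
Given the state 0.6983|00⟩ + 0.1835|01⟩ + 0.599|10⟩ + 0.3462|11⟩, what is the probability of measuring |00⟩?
0.4876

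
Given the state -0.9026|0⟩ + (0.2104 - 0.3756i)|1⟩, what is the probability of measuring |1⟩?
0.1853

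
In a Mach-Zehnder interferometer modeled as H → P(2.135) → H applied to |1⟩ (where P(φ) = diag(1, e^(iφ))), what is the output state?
(0.7674 - 0.4225i)|0⟩ + (0.2326 + 0.4225i)|1⟩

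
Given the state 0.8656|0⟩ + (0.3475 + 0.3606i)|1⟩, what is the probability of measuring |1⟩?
0.2508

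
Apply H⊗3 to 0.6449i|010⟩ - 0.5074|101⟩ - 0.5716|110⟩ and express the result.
(-0.3815 + 0.228i)|000⟩ + (-0.0227 + 0.228i)|001⟩ + (0.0227 - 0.228i)|010⟩ + (0.3815 - 0.228i)|011⟩ + (0.3815 + 0.228i)|100⟩ + (0.0227 + 0.228i)|101⟩ + (-0.0227 - 0.228i)|110⟩ + (-0.3815 - 0.228i)|111⟩

H⊗3 gives amp(|y⟩) = (1/2√2) Σ_x (−1)^(x·y) amp(|x⟩), where x·y is the number of positions in which both x and y have a 1.
|000⟩: (0.6449i - 0.5074 - 0.5716)/(2√2) = (-0.3815 + 0.228i)
|001⟩: (0.6449i + 0.5074 - 0.5716)/(2√2) = (-0.0227 + 0.228i)
|010⟩: (-0.6449i - 0.5074 + 0.5716)/(2√2) = (0.0227 - 0.228i)
|011⟩: (-0.6449i + 0.5074 + 0.5716)/(2√2) = (0.3815 - 0.228i)
|100⟩: (0.6449i + 0.5074 + 0.5716)/(2√2) = (0.3815 + 0.228i)
|101⟩: (0.6449i - 0.5074 + 0.5716)/(2√2) = (0.0227 + 0.228i)
|110⟩: (-0.6449i + 0.5074 - 0.5716)/(2√2) = (-0.0227 - 0.228i)
|111⟩: (-0.6449i - 0.5074 - 0.5716)/(2√2) = (-0.3815 - 0.228i)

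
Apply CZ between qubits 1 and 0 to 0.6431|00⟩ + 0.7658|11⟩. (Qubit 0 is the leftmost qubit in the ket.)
0.6431|00⟩ - 0.7658|11⟩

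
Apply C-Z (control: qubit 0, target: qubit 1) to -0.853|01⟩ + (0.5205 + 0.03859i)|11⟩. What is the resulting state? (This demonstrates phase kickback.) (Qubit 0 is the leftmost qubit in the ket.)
-0.853|01⟩ + (-0.5205 - 0.03859i)|11⟩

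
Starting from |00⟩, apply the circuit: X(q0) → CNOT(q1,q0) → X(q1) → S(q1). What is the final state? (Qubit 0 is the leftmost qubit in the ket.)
i|11⟩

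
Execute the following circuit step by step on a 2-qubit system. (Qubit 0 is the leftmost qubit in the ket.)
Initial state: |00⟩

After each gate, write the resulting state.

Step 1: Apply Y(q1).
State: i|01⟩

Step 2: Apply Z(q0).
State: i|01⟩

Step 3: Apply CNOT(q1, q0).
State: i|11⟩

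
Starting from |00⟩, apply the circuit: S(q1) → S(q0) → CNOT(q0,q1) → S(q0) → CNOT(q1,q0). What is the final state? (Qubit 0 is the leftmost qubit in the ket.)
|00⟩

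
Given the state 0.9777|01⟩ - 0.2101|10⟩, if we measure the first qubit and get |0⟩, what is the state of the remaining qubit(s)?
|1⟩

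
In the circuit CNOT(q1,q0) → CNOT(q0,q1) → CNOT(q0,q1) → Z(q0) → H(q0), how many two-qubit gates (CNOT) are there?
3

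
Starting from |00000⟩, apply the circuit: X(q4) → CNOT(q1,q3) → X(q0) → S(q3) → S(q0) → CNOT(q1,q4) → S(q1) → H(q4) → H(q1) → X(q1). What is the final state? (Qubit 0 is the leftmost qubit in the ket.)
(1/2)i|10000⟩ - (1/2)i|10001⟩ + (1/2)i|11000⟩ - (1/2)i|11001⟩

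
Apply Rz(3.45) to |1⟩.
(-0.1536 + 0.9881i)|1⟩

Rz(3.45) = [[e^(−iθ/2), 0], [0, e^(iθ/2)]] with e^(±iθ/2) = cos(θ/2) ± i·sin(θ/2); θ = 3.45, cos(θ/2) ≈ -0.153593, sin(θ/2) ≈ 0.988134.
With a = amp(|0⟩) = 0 and b = amp(|1⟩) = 1:
new amp(|0⟩) = (-0.153593 - 0.988134i)·a = 0
new amp(|1⟩) = (-0.153593 + 0.988134i)·b = (-0.1536 + 0.9881i)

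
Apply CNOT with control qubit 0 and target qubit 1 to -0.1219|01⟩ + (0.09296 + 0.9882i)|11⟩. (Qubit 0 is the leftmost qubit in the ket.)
-0.1219|01⟩ + (0.09296 + 0.9882i)|10⟩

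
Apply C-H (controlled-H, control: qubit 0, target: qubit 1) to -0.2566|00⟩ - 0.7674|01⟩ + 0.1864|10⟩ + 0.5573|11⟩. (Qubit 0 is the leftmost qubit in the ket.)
-0.2566|00⟩ - 0.7674|01⟩ + 0.5259|10⟩ - 0.2623|11⟩

C-H leaves the control-|0⟩ kets |00⟩, |01⟩ unchanged and applies H to qubit 1 on the control-|1⟩ pair (|10⟩, |11⟩).
H = [[1/√2, 1/√2], [1/√2, -1/√2]].
With a = amp(|10⟩) = 0.1864 and b = amp(|11⟩) = 0.5573:
new amp(|10⟩) = (1/√2)·a + (1/√2)·b = 0.5259
new amp(|11⟩) = (1/√2)·a + (-1/√2)·b = -0.2623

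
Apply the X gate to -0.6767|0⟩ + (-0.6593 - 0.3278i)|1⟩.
(-0.6593 - 0.3278i)|0⟩ - 0.6767|1⟩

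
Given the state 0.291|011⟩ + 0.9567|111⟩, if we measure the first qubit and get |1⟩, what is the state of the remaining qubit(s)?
|11⟩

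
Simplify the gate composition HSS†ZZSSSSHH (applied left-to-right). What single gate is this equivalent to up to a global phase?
H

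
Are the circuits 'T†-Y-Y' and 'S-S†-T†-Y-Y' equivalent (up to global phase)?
Yes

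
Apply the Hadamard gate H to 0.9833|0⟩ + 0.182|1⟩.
0.824|0⟩ + 0.5666|1⟩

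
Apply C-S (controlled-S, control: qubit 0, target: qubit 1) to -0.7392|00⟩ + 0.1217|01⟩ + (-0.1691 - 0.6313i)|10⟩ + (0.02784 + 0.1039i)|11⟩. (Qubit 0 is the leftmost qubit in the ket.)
-0.7392|00⟩ + 0.1217|01⟩ + (-0.1691 - 0.6313i)|10⟩ + (-0.1039 + 0.02784i)|11⟩

C-S leaves the control-|0⟩ kets |00⟩, |01⟩ unchanged and applies S to qubit 1 on the control-|1⟩ pair (|10⟩, |11⟩).
S = [[1, 0], [0, i]].
With a = amp(|10⟩) = (-0.1691 - 0.6313i) and b = amp(|11⟩) = (0.02784 + 0.1039i):
new amp(|10⟩) = (1)·a = (-0.1691 - 0.6313i)
new amp(|11⟩) = (i)·b = (-0.1039 + 0.02784i)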